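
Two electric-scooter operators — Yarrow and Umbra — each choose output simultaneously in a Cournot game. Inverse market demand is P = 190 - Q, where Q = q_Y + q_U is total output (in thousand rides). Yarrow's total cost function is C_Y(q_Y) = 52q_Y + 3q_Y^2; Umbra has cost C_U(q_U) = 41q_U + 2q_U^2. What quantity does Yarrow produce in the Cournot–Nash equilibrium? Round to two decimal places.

Yarrow's profit: π_Y = (190 - Q)q_Y - (52q_Y + 3q_Y²). Setting ∂π_Y/∂q_Y = 0: 138 - 8q_Y - (q_U) = 0.
Umbra's first-order condition: 149 - 6q_U - (q_Y) = 0.
So q_Y = (138 - q_U)/8 and q_U = (149 - q_Y)/6.
Solving the pair: q_Y = 679/47, q_U = 1054/47.

14.45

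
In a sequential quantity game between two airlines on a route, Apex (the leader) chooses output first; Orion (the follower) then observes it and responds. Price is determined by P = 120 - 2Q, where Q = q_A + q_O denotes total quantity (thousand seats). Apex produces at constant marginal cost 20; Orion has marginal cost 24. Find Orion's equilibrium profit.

242

Solve by backward induction. Given q_A, the follower Orion maximises π_O = (120 - 2q_A - 2q_O)q_O - 24q_O.
Setting the follower's marginal profit to zero, 96 - 2q_A - 4q_O = 0, i.e. q_O = (96 - 2q_A)/4.
Apex substitutes q_O(q_A) into its own profit: π_A = q_A(120 - 2q_A - (96 - 2q_A)/2) - 20q_A = (72 - q_A)q_A - 20q_A.
Maximising: ∂π_A/∂q_A = 52 - 2q_A = 0, giving q_A = 26.
Then q_O = (96 - 2·26)/4 = 11.
Price P = 120 - 2·37 = 46.
Orion's profit: (46 - 24)·11 = 242.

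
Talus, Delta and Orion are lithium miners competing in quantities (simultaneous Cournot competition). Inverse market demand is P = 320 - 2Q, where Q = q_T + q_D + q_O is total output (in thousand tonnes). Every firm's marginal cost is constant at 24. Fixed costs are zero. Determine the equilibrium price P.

A representative firm's profit is π_i = q_i(320 - 2Q) - 24q_i.
Setting ∂π_i/∂q_i = 0 with rivals' quantities fixed: 296 - 4q_i - 2·Σ_{j≠i} q_j = 0.
By symmetry each firm produces the same amount; substituting Σ_{j≠i} q_j = 2q_i yields q_i = 296/8 = 37.
Total output Q = 111, so price P = 320 - 2·111 = 98.

98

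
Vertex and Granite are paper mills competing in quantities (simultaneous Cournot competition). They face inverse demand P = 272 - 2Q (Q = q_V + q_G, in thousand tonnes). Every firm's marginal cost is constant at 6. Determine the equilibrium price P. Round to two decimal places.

A representative firm's profit is π_i = q_i(272 - 2Q) - 6q_i.
First-order condition (treating rivals' output as given): 266 - 4q_i - 2q_j = 0.
By symmetry each firm produces the same amount; substituting q_j = q_i yields q_i = 266/6 = 133/3.
Total output Q = 266/3, so price P = 272 - 2·(266/3) = 284/3.

94.67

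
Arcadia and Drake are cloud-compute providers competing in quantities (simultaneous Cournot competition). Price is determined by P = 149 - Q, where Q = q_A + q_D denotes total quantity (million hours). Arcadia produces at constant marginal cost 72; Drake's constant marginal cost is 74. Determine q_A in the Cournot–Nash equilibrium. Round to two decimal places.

Arcadia's profit: π_A = (149 - Q)q_A - (72q_A). Setting ∂π_A/∂q_A = 0: 77 - 2q_A - (q_D) = 0.
Drake's first-order condition: 75 - 2q_D - (q_A) = 0.
So q_A = (77 - q_D)/2 and q_D = (75 - q_A)/2.
Substituting one into the other gives q_A = 79/3 and q_D = 73/3.

26.33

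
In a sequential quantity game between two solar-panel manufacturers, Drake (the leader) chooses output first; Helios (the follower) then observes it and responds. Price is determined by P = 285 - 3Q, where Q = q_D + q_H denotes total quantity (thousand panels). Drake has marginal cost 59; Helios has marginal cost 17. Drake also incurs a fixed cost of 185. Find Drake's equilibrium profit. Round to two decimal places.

The follower Helios best-responds to any q_D: π_H = (285 - 3Q)q_H - 17q_H.
Follower FOC: 268 - 3q_D - 6q_H = 0, so q_H(q_D) = (268 - 3q_D)/6.
The leader anticipates this reaction. Substituting into P = 285 - 3Q gives P = 151 - (3/2)q_D, so π_D = (151 - (3/2)q_D)q_D - 59q_D.
Leader FOC: 92 - 3q_D = 0, so q_D = 92/3.
Then q_H = (268 - 3·(92/3))/6 = 88/3.
Price P = 285 - 3·60 = 105.
Drake's profit: (105 - 59)·(92/3) - 185 = 1225.6667.

1225.67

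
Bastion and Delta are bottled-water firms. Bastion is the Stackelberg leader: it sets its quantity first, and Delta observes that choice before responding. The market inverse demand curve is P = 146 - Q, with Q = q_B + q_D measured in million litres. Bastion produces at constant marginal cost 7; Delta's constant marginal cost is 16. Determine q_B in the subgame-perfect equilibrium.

Solve by backward induction. Given q_B, the follower Delta maximises π_D = (146 - q_B - q_D)q_D - 16q_D.
Setting the follower's marginal profit to zero, 130 - q_B - 2q_D = 0, i.e. q_D = (130 - q_B)/2.
Bastion substitutes q_D(q_B) into its own profit: π_B = q_B(146 - q_B - (130 - q_B)/2) - 7q_B = (81 - (1/2)q_B)q_B - 7q_B.
Maximising: ∂π_B/∂q_B = 74 - q_B = 0, giving q_B = 74.
Then q_D = (130 - 74)/2 = 28.

74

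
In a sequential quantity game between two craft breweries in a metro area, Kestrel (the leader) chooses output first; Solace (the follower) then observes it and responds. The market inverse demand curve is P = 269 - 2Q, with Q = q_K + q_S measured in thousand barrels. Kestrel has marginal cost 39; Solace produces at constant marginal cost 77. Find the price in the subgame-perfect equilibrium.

106

The follower Solace best-responds to any q_K: π_S = (269 - 2Q)q_S - 77q_S.
Follower FOC: 192 - 2q_K - 4q_S = 0, so q_S(q_K) = (192 - 2q_K)/4.
Kestrel substitutes q_S(q_K) into its own profit: π_K = q_K(269 - 2q_K - (192 - 2q_K)/2) - 39q_K = (173 - q_K)q_K - 39q_K.
Leader FOC: 134 - 2q_K = 0, so q_K = 67.
Then q_S = (192 - 2·67)/4 = 29/2.
Total output Q = 163/2, so price P = 269 - 2·(163/2) = 106.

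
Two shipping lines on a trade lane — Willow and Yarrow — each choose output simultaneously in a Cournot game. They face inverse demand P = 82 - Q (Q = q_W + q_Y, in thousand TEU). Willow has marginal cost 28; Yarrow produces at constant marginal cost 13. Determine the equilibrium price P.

41

Willow's profit: π_W = (82 - Q)q_W - (28q_W). Setting ∂π_W/∂q_W = 0: 54 - 2q_W - (q_Y) = 0.
Yarrow's profit: π_Y = (82 - Q)q_Y - (13q_Y). Setting ∂π_Y/∂q_Y = 0: 69 - 2q_Y - (q_W) = 0.
So q_W = (54 - q_Y)/2 and q_Y = (69 - q_W)/2.
Solving the pair: q_W = 13, q_Y = 28.
Total output Q = 41, so price P = 82 - 41 = 41.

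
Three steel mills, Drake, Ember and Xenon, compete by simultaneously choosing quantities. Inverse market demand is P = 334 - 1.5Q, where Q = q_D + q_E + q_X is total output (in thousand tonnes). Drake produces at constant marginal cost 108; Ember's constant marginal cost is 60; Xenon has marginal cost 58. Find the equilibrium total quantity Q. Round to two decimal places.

Drake's profit: π_D = (334 - 1.5Q)q_D - (108q_D). Setting ∂π_D/∂q_D = 0: 226 - 3q_D - (3/2)(q_E + q_X) = 0.
Ember's first-order condition: 274 - 3q_E - (3/2)(q_D + q_X) = 0.
Xenon's profit: π_X = (334 - 1.5Q)q_X - (58q_X). Setting ∂π_X/∂q_X = 0: 276 - 3q_X - (3/2)(q_D + q_E) = 0.
Adding the 3 first-order conditions: 776 − 6Q = 0, so Q = 388/3.
Back-substituting: q_D = (226 − 194)/(3/2) = 64/3, q_E = (274 − 194)/(3/2) = 160/3, q_X = (276 − 194)/(3/2) = 164/3.
Total output Q = 64/3 + 160/3 + 164/3 = 388/3.

129.33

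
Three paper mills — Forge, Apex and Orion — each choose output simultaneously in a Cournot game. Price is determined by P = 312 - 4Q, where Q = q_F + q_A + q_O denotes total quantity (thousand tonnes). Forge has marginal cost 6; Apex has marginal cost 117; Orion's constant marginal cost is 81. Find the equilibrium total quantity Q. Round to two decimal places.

Forge's profit: π_F = (312 - 4Q)q_F - (6q_F). Setting ∂π_F/∂q_F = 0: 306 - 8q_F - 4(q_A + q_O) = 0.
Apex's profit: π_A = (312 - 4Q)q_A - (117q_A). Setting ∂π_A/∂q_A = 0: 195 - 8q_A - 4(q_F + q_O) = 0.
Orion's first-order condition: 231 - 8q_O - 4(q_F + q_A) = 0.
Summing all 3 equations gives 732 − 16Q = 0, hence Q = 183/4.
Back-substituting: q_F = (306 − 183)/4 = 123/4, q_A = (195 − 183)/4 = 3, q_O = (231 − 183)/4 = 12.
Total output Q = 123/4 + 3 + 12 = 183/4.

45.75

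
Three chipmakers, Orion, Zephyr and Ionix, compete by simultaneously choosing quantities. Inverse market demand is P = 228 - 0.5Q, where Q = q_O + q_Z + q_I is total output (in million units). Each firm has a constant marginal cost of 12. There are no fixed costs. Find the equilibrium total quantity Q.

Each firm earns π_i = (228 - 0.5Q)q_i - 12q_i.
First-order condition (treating rivals' output as given): 216 - q_i - (1/2)·Σ_{j≠i} q_j = 0.
By symmetry each firm produces the same amount; substituting Σ_{j≠i} q_j = 2q_i yields q_i = 216/2 = 108.
Total output Q = 108 + 108 + 108 = 324.

324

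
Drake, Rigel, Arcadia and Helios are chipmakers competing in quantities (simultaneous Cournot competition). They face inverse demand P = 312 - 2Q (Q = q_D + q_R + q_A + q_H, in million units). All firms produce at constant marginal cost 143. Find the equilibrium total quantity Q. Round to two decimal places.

A representative firm's profit is π_i = q_i(312 - 2Q) - 143q_i.
Setting ∂π_i/∂q_i = 0 with rivals' quantities fixed: 169 - 4q_i - 2·Σ_{j≠i} q_j = 0.
By symmetry each firm produces the same amount; substituting Σ_{j≠i} q_j = 3q_i yields q_i = 169/10.
Total output Q = 169/10 + 169/10 + 169/10 + 169/10 = 338/5.

67.60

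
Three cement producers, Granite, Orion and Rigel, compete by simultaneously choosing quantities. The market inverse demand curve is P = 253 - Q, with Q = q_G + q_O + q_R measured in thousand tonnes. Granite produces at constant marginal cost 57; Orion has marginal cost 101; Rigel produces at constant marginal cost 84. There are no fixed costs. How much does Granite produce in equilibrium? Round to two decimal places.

66.75

Granite's profit: π_G = (253 - Q)q_G - (57q_G). Setting ∂π_G/∂q_G = 0: 196 - 2q_G - (q_O + q_R) = 0.
Orion's profit: π_O = (253 - Q)q_O - (101q_O). Setting ∂π_O/∂q_O = 0: 152 - 2q_O - (q_G + q_R) = 0.
Rigel's profit: π_R = (253 - Q)q_R - (84q_R). Setting ∂π_R/∂q_R = 0: 169 - 2q_R - (q_G + q_O) = 0.
Adding the 3 first-order conditions: 517 − 4Q = 0, so Q = 517/4.
Back-substituting: q_G = (196 − 517/4) = 267/4, q_O = (152 − 517/4) = 91/4, q_R = (169 − 517/4) = 159/4.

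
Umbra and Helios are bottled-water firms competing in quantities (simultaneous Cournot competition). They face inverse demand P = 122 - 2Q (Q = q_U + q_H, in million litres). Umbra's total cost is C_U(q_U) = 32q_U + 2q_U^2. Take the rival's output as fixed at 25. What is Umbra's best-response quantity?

5

With the rival's output fixed at 25, Umbra's profit is π_U = (122 - 2·25 - 2q_U)q_U - (32q_U + 2q_U²) = (72 - 2q_U)q_U - (32q_U + 2q_U²).
∂π_U/∂q_U = 40 - 8q_U = 0, so q_U = 5.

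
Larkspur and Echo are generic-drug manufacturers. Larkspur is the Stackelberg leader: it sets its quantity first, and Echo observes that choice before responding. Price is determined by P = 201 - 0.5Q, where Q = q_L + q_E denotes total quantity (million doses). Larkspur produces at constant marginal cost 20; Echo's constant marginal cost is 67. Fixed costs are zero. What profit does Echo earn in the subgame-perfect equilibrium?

200

Solve by backward induction. Given q_L, the follower Echo maximises π_E = (201 - (1/2)q_L - (1/2)q_E)q_E - 67q_E.
Setting the follower's marginal profit to zero, 134 - (1/2)q_L - q_E = 0, i.e. q_E = (134 - (1/2)q_L).
Larkspur substitutes q_E(q_L) into its own profit: π_L = q_L(201 - (1/2)q_L - (134 - (1/2)q_L)/2) - 20q_L = (134 - (1/4)q_L)q_L - 20q_L.
Leader FOC: 114 - (1/2)q_L = 0, so q_L = 228.
Then q_E = (134 - (1/2)·228) = 20.
Price P = 201 - (1/2)·248 = 77.
Echo's profit: (77 - 67)·20 = 200.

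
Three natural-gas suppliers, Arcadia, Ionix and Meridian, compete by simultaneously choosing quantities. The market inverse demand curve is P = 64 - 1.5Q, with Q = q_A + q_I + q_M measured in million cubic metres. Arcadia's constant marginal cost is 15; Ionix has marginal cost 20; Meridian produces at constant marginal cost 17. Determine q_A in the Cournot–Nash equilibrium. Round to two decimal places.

9.33

Arcadia's profit: π_A = (64 - 1.5Q)q_A - (15q_A). Setting ∂π_A/∂q_A = 0: 49 - 3q_A - (3/2)(q_I + q_M) = 0.
Ionix's first-order condition: 44 - 3q_I - (3/2)(q_A + q_M) = 0.
Meridian's first-order condition: 47 - 3q_M - (3/2)(q_A + q_I) = 0.
Adding the 3 first-order conditions: 140 − 6Q = 0, so Q = 70/3.
Back-substituting: q_A = (49 − 35)/(3/2) = 28/3, q_I = (44 − 35)/(3/2) = 6, q_M = (47 − 35)/(3/2) = 8.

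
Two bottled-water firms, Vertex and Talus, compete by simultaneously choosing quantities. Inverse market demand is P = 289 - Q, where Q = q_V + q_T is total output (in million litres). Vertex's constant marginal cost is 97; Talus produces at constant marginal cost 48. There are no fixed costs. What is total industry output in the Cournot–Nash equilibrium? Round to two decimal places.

Vertex's profit: π_V = (289 - Q)q_V - (97q_V). Setting ∂π_V/∂q_V = 0: 192 - 2q_V - (q_T) = 0.
Talus's first-order condition: 241 - 2q_T - (q_V) = 0.
Best responses: q_V = (192 - q_T)/2, q_T = (241 - q_V)/2.
Substituting one into the other gives q_V = 143/3 and q_T = 290/3.
Total output Q = 143/3 + 290/3 = 433/3.

144.33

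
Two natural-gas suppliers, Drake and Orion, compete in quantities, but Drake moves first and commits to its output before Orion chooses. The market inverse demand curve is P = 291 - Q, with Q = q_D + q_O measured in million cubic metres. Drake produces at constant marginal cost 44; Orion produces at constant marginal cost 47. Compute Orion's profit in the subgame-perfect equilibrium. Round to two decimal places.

Solve by backward induction. Given q_D, the follower Orion maximises π_O = (291 - q_D - q_O)q_O - 47q_O.
∂π_O/∂q_O = 244 - q_D - 2q_O = 0 gives the reaction function q_O = (244 - q_D)/2.
The leader anticipates this reaction. Substituting into P = 291 - Q gives P = 169 - (1/2)q_D, so π_D = (169 - (1/2)q_D)q_D - 44q_D.
Leader FOC: 125 - q_D = 0, so q_D = 125.
Then q_O = (244 - 125)/2 = 119/2.
Price P = 291 - 369/2 = 213/2.
Orion's profit: (213/2 - 47)·(119/2) = 3540.2500.

3540.25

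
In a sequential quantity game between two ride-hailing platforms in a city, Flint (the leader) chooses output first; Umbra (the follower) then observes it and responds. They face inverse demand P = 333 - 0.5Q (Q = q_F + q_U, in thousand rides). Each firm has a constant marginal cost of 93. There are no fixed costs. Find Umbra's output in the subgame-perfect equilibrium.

120

The follower Umbra best-responds to any q_F: π_U = (333 - 0.5Q)q_U - 93q_U.
Setting the follower's marginal profit to zero, 240 - (1/2)q_F - q_U = 0, i.e. q_U = (240 - (1/2)q_F).
Flint substitutes q_U(q_F) into its own profit: π_F = q_F(333 - (1/2)q_F - (240 - (1/2)q_F)/2) - 93q_F = (213 - (1/4)q_F)q_F - 93q_F.
Maximising: ∂π_F/∂q_F = 120 - (1/2)q_F = 0, giving q_F = 240.
Then q_U = (240 - (1/2)·240) = 120.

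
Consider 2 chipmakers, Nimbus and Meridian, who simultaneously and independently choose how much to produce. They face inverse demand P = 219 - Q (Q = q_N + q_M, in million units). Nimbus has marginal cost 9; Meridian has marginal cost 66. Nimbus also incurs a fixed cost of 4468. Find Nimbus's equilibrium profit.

Nimbus's profit: π_N = (219 - Q)q_N - (9q_N). Setting ∂π_N/∂q_N = 0: 210 - 2q_N - (q_M) = 0.
Meridian's profit: π_M = (219 - Q)q_M - (66q_M). Setting ∂π_M/∂q_M = 0: 153 - 2q_M - (q_N) = 0.
So q_N = (210 - q_M)/2 and q_M = (153 - q_N)/2.
Substituting one into the other gives q_N = 89 and q_M = 32.
Price P = 219 - 121 = 98.
Nimbus's profit: (98 - 9)·89 - 4468 = 3453.

3453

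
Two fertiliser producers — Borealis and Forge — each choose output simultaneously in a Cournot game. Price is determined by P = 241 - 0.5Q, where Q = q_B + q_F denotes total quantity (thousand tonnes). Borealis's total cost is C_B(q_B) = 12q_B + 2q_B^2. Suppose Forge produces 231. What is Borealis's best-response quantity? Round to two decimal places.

With the rival's output fixed at 231, Borealis's profit is π_B = (241 - (1/2)·231 - (1/2)q_B)q_B - (12q_B + 2q_B²) = (251/2 - (1/2)q_B)q_B - (12q_B + 2q_B²).
∂π_B/∂q_B = 227/2 - 5q_B = 0, so q_B = 227/10.

22.70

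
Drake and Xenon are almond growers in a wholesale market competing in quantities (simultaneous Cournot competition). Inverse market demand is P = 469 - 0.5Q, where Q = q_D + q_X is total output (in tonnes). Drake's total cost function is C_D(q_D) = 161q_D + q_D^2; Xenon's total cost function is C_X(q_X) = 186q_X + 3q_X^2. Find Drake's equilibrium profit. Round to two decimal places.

Drake's profit: π_D = (469 - 0.5Q)q_D - (161q_D + q_D²). Setting ∂π_D/∂q_D = 0: 308 - 3q_D - (1/2)(q_X) = 0.
Xenon's first-order condition: 283 - 7q_X - (1/2)(q_D) = 0.
Rearranging gives the reaction functions q_D = (308 - (1/2)q_X)/3 and q_X = (283 - (1/2)q_D)/7.
Substituting one into the other gives q_D = 97.0843 and q_X = 33.4940.
Price P = 469 - (1/2)·130.5783 = 403.7108.
Drake's profit: 403.7108·97.0843 - 161·97.0843 - 97.0843² = 14138.0528.

14138.05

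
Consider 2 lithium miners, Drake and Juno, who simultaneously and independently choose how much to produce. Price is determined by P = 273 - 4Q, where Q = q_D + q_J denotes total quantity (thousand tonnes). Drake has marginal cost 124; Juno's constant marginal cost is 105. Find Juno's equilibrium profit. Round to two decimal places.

Drake's profit: π_D = (273 - 4Q)q_D - (124q_D). Setting ∂π_D/∂q_D = 0: 149 - 8q_D - 4(q_J) = 0.
Juno's profit: π_J = (273 - 4Q)q_J - (105q_J). Setting ∂π_J/∂q_J = 0: 168 - 8q_J - 4(q_D) = 0.
Best responses: q_D = (149 - 4q_J)/8, q_J = (168 - 4q_D)/8.
Substituting one into the other gives q_D = 65/6 and q_J = 187/12.
Price P = 273 - 4·(317/12) = 502/3.
Juno's profit: (502/3 - 105)·(187/12) = 971.3611.

971.36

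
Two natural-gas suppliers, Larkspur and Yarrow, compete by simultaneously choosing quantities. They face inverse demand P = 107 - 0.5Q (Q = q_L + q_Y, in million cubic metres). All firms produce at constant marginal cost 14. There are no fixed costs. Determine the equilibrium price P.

45

Each firm earns π_i = (107 - 0.5Q)q_i - 14q_i.
Setting ∂π_i/∂q_i = 0 with rivals' quantities fixed: 93 - q_i - (1/2)q_j = 0.
By symmetry each firm produces the same amount; substituting q_j = q_i yields q_i = 93/(3/2) = 62.
Total output Q = 124, so price P = 107 - (1/2)·124 = 45.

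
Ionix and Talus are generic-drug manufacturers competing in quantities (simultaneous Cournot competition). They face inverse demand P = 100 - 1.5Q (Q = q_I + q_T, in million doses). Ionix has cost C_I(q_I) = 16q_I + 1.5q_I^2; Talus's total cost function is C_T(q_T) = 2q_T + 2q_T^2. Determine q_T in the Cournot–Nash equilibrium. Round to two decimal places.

11.62

Ionix's profit: π_I = (100 - 1.5Q)q_I - (16q_I + (3/2)q_I²). Setting ∂π_I/∂q_I = 0: 84 - 6q_I - (3/2)(q_T) = 0.
Talus's first-order condition: 98 - 7q_T - (3/2)(q_I) = 0.
So q_I = (84 - (3/2)q_T)/6 and q_T = (98 - (3/2)q_I)/7.
Substituting one into the other gives q_I = 588/53 and q_T = 616/53.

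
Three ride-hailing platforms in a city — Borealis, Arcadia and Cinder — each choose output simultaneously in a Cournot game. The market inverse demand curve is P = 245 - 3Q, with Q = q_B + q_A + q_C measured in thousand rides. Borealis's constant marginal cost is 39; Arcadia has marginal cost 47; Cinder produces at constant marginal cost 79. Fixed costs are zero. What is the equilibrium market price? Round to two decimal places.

Borealis's profit: π_B = (245 - 3Q)q_B - (39q_B). Setting ∂π_B/∂q_B = 0: 206 - 6q_B - 3(q_A + q_C) = 0.
Arcadia's first-order condition: 198 - 6q_A - 3(q_B + q_C) = 0.
Cinder's profit: π_C = (245 - 3Q)q_C - (79q_C). Setting ∂π_C/∂q_C = 0: 166 - 6q_C - 3(q_B + q_A) = 0.
Summing all 3 equations gives 570 − 12Q = 0, hence Q = 95/2.
Back-substituting: q_B = (206 − 285/2)/3 = 127/6, q_A = (198 − 285/2)/3 = 37/2, q_C = (166 − 285/2)/3 = 47/6.
Total output Q = 95/2, so price P = 245 - 3·(95/2) = 205/2.

102.50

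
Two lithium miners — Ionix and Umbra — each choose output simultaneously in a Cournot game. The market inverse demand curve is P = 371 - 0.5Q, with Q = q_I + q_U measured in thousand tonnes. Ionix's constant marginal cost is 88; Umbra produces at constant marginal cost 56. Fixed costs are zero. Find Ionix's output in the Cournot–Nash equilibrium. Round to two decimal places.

Ionix's profit: π_I = (371 - 0.5Q)q_I - (88q_I). Setting ∂π_I/∂q_I = 0: 283 - q_I - (1/2)(q_U) = 0.
Umbra's first-order condition: 315 - q_U - (1/2)(q_I) = 0.
Rearranging gives the reaction functions q_I = (283 - (1/2)q_U) and q_U = (315 - (1/2)q_I).
Substituting one into the other gives q_I = 502/3 and q_U = 694/3.

167.33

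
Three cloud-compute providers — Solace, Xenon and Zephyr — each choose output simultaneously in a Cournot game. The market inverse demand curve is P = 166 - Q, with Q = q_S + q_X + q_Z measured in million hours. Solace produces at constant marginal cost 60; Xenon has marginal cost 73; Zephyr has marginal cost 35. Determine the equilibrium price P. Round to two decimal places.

83.50

Solace's profit: π_S = (166 - Q)q_S - (60q_S). Setting ∂π_S/∂q_S = 0: 106 - 2q_S - (q_X + q_Z) = 0.
Xenon's first-order condition: 93 - 2q_X - (q_S + q_Z) = 0.
Zephyr's profit: π_Z = (166 - Q)q_Z - (35q_Z). Setting ∂π_Z/∂q_Z = 0: 131 - 2q_Z - (q_S + q_X) = 0.
Summing all 3 equations gives 330 − 4Q = 0, hence Q = 165/2.
Back-substituting: q_S = (106 − 165/2) = 47/2, q_X = (93 − 165/2) = 21/2, q_Z = (131 − 165/2) = 97/2.
Total output Q = 165/2, so price P = 166 - 165/2 = 167/2.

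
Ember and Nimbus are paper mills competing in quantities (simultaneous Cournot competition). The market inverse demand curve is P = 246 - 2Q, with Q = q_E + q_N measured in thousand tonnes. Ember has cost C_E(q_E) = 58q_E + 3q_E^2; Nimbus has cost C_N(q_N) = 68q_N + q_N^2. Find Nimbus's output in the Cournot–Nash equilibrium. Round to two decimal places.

25.07

Ember's profit: π_E = (246 - 2Q)q_E - (58q_E + 3q_E²). Setting ∂π_E/∂q_E = 0: 188 - 10q_E - 2(q_N) = 0.
Nimbus's first-order condition: 178 - 6q_N - 2(q_E) = 0.
Rearranging gives the reaction functions q_E = (188 - 2q_N)/10 and q_N = (178 - 2q_E)/6.
Substituting one into the other gives q_E = 193/14 and q_N = 351/14.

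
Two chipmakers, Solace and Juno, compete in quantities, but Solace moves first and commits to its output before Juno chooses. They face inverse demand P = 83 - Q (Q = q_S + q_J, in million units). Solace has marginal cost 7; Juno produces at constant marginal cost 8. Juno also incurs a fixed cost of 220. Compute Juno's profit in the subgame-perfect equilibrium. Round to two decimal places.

113.06

The follower Juno best-responds to any q_S: π_J = (83 - Q)q_J - 8q_J.
Follower FOC: 75 - q_S - 2q_J = 0, so q_J(q_S) = (75 - q_S)/2.
Solace substitutes q_J(q_S) into its own profit: π_S = q_S(83 - q_S - (75 - q_S)/2) - 7q_S = (91/2 - (1/2)q_S)q_S - 7q_S.
Leader FOC: 77/2 - q_S = 0, so q_S = 77/2.
Then q_J = (75 - 77/2)/2 = 73/4.
Price P = 83 - 227/4 = 105/4.
Juno's profit: (105/4 - 8)·(73/4) - 220 = 1809/16.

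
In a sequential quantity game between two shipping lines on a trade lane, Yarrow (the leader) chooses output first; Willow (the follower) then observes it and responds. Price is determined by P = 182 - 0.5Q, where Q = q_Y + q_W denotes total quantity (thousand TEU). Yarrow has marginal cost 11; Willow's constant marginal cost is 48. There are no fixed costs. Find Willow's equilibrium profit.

450

The follower Willow best-responds to any q_Y: π_W = (182 - 0.5Q)q_W - 48q_W.
∂π_W/∂q_W = 134 - (1/2)q_Y - q_W = 0 gives the reaction function q_W = (134 - (1/2)q_Y).
Yarrow substitutes q_W(q_Y) into its own profit: π_Y = q_Y(182 - (1/2)q_Y - (134 - (1/2)q_Y)/2) - 11q_Y = (115 - (1/4)q_Y)q_Y - 11q_Y.
The leader's first-order condition 104 - (1/2)q_Y = 0 yields q_Y = 208.
Then q_W = (134 - (1/2)·208) = 30.
Price P = 182 - (1/2)·238 = 63.
Willow's profit: (63 - 48)·30 = 450.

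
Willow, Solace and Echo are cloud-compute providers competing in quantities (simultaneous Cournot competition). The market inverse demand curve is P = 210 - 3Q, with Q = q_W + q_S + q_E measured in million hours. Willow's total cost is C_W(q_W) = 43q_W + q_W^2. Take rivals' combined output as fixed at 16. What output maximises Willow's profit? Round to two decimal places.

With rivals' combined output fixed at 16, Willow's profit is π_W = (210 - 3·16 - 3q_W)q_W - (43q_W + q_W²) = (162 - 3q_W)q_W - (43q_W + q_W²).
∂π_W/∂q_W = 119 - 8q_W = 0, so q_W = 119/8.

14.88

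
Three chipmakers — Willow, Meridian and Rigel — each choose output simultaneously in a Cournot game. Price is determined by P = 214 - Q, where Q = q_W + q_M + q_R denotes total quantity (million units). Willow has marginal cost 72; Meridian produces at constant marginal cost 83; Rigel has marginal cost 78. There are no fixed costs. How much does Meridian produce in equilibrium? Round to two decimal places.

Willow's profit: π_W = (214 - Q)q_W - (72q_W). Setting ∂π_W/∂q_W = 0: 142 - 2q_W - (q_M + q_R) = 0.
Meridian's profit: π_M = (214 - Q)q_M - (83q_M). Setting ∂π_M/∂q_M = 0: 131 - 2q_M - (q_W + q_R) = 0.
Rigel's first-order condition: 136 - 2q_R - (q_W + q_M) = 0.
Adding the 3 first-order conditions: 409 − 4Q = 0, so Q = 409/4.
Back-substituting: q_W = (142 − 409/4) = 159/4, q_M = (131 − 409/4) = 115/4, q_R = (136 − 409/4) = 135/4.

28.75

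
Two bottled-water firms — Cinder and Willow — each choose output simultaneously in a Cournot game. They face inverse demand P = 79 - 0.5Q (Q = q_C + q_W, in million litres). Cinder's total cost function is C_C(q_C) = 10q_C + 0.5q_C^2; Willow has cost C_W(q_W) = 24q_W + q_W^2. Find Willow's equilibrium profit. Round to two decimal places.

258.61

Cinder's profit: π_C = (79 - 0.5Q)q_C - (10q_C + (1/2)q_C²). Setting ∂π_C/∂q_C = 0: 69 - 2q_C - (1/2)(q_W) = 0.
Willow's first-order condition: 55 - 3q_W - (1/2)(q_C) = 0.
Best responses: q_C = (69 - (1/2)q_W)/2, q_W = (55 - (1/2)q_C)/3.
Solving the pair: q_C = 718/23, q_W = 302/23.
Price P = 79 - (1/2)·(1020/23) = 1307/23.
Willow's profit: (1307/23)·(302/23) - 24·(302/23) - (302/23)² = 258.6125.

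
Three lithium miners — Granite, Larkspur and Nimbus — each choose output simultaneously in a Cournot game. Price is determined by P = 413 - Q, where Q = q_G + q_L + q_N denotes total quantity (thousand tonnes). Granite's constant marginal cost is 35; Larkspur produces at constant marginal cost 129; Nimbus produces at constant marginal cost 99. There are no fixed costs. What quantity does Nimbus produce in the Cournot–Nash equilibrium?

Granite's profit: π_G = (413 - Q)q_G - (35q_G). Setting ∂π_G/∂q_G = 0: 378 - 2q_G - (q_L + q_N) = 0.
Larkspur's profit: π_L = (413 - Q)q_L - (129q_L). Setting ∂π_L/∂q_L = 0: 284 - 2q_L - (q_G + q_N) = 0.
Nimbus's profit: π_N = (413 - Q)q_N - (99q_N). Setting ∂π_N/∂q_N = 0: 314 - 2q_N - (q_G + q_L) = 0.
Summing all 3 equations gives 976 − 4Q = 0, hence Q = 244.
Back-substituting: q_G = (378 − 244) = 134, q_L = (284 − 244) = 40, q_N = (314 − 244) = 70.

70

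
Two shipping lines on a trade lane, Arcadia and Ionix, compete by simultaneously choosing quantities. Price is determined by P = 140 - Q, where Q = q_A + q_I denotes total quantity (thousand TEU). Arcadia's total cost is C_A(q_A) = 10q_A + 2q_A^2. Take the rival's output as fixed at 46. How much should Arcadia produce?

14

With the rival's output fixed at 46, Arcadia's profit is π_A = (140 - 46 - q_A)q_A - (10q_A + 2q_A²) = (94 - q_A)q_A - (10q_A + 2q_A²).
∂π_A/∂q_A = 84 - 6q_A = 0, so q_A = 14.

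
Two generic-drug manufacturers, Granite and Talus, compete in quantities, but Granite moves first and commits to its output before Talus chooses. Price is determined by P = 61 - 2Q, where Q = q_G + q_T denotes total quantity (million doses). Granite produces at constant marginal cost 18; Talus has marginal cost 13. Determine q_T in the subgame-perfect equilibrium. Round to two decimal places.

7.25

Solve by backward induction. Given q_G, the follower Talus maximises π_T = (61 - 2q_G - 2q_T)q_T - 13q_T.
∂π_T/∂q_T = 48 - 2q_G - 4q_T = 0 gives the reaction function q_T = (48 - 2q_G)/4.
The leader anticipates this reaction. Substituting into P = 61 - 2Q gives P = 37 - q_G, so π_G = (37 - q_G)q_G - 18q_G.
The leader's first-order condition 19 - 2q_G = 0 yields q_G = 19/2.
Then q_T = (48 - 2·(19/2))/4 = 29/4.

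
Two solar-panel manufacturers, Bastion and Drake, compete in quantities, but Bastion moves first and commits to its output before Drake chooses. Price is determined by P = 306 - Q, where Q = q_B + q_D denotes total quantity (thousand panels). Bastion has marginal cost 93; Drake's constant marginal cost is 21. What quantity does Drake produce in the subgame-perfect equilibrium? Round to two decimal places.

The follower Drake best-responds to any q_B: π_D = (306 - Q)q_D - 21q_D.
Setting the follower's marginal profit to zero, 285 - q_B - 2q_D = 0, i.e. q_D = (285 - q_B)/2.
Bastion substitutes q_D(q_B) into its own profit: π_B = q_B(306 - q_B - (285 - q_B)/2) - 93q_B = (327/2 - (1/2)q_B)q_B - 93q_B.
Maximising: ∂π_B/∂q_B = 141/2 - q_B = 0, giving q_B = 141/2.
Then q_D = (285 - 141/2)/2 = 429/4.

107.25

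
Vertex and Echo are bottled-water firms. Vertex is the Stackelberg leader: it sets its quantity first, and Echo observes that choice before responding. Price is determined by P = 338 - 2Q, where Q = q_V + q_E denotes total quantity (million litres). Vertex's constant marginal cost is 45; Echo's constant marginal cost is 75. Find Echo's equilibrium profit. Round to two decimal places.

1287.78

The follower Echo best-responds to any q_V: π_E = (338 - 2Q)q_E - 75q_E.
∂π_E/∂q_E = 263 - 2q_V - 4q_E = 0 gives the reaction function q_E = (263 - 2q_V)/4.
The leader anticipates this reaction. Substituting into P = 338 - 2Q gives P = 413/2 - q_V, so π_V = (413/2 - q_V)q_V - 45q_V.
The leader's first-order condition 323/2 - 2q_V = 0 yields q_V = 323/4.
Then q_E = (263 - 2·(323/4))/4 = 203/8.
Price P = 338 - 2·(849/8) = 503/4.
Echo's profit: (503/4 - 75)·(203/8) = 1287.7813.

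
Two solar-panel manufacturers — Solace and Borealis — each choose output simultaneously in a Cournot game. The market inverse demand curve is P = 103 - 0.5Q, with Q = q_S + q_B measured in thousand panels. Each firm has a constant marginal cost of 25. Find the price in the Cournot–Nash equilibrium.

51

Each firm earns π_i = (103 - 0.5Q)q_i - 25q_i.
Setting ∂π_i/∂q_i = 0 with rivals' quantities fixed: 78 - q_i - (1/2)q_j = 0.
By symmetry each firm produces the same amount; substituting q_j = q_i yields q_i = 78/(3/2) = 52.
Total output Q = 104, so price P = 103 - (1/2)·104 = 51.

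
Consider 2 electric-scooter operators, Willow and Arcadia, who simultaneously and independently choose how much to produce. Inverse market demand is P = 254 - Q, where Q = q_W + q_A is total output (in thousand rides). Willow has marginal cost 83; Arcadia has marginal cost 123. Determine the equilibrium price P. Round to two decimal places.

153.33

Willow's profit: π_W = (254 - Q)q_W - (83q_W). Setting ∂π_W/∂q_W = 0: 171 - 2q_W - (q_A) = 0.
Arcadia's first-order condition: 131 - 2q_A - (q_W) = 0.
Best responses: q_W = (171 - q_A)/2, q_A = (131 - q_W)/2.
Solving the pair: q_W = 211/3, q_A = 91/3.
Total output Q = 302/3, so price P = 254 - 302/3 = 460/3.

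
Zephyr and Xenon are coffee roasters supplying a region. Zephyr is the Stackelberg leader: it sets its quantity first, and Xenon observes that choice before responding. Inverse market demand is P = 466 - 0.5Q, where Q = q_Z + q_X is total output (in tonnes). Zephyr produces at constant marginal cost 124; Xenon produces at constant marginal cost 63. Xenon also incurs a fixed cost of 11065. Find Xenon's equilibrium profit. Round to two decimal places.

23388.13

The follower Xenon best-responds to any q_Z: π_X = (466 - 0.5Q)q_X - 63q_X.
∂π_X/∂q_X = 403 - (1/2)q_Z - q_X = 0 gives the reaction function q_X = (403 - (1/2)q_Z).
The leader anticipates this reaction. Substituting into P = 466 - 0.5Q gives P = 529/2 - (1/4)q_Z, so π_Z = (529/2 - (1/4)q_Z)q_Z - 124q_Z.
Leader FOC: 281/2 - (1/2)q_Z = 0, so q_Z = 281.
Then q_X = (403 - (1/2)·281) = 525/2.
Price P = 466 - (1/2)·(1087/2) = 777/4.
Xenon's profit: (777/4 - 63)·(525/2) - 11065 = 23388.1250.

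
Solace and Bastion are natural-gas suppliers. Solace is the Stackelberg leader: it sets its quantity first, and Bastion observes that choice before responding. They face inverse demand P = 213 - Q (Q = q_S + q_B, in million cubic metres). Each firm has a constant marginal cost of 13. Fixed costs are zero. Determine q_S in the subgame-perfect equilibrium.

100

The follower Bastion best-responds to any q_S: π_B = (213 - Q)q_B - 13q_B.
Follower FOC: 200 - q_S - 2q_B = 0, so q_B(q_S) = (200 - q_S)/2.
The leader anticipates this reaction. Substituting into P = 213 - Q gives P = 113 - (1/2)q_S, so π_S = (113 - (1/2)q_S)q_S - 13q_S.
Maximising: ∂π_S/∂q_S = 100 - q_S = 0, giving q_S = 100.
Then q_B = (200 - 100)/2 = 50.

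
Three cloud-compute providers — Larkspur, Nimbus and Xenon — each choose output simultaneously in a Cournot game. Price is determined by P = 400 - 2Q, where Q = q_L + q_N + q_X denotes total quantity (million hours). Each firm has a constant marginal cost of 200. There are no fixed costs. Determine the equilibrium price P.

A representative firm's profit is π_i = q_i(400 - 2Q) - 200q_i.
Setting ∂π_i/∂q_i = 0 with rivals' quantities fixed: 200 - 4q_i - 2·Σ_{j≠i} q_j = 0.
By symmetry each firm produces the same amount; substituting Σ_{j≠i} q_j = 2q_i yields q_i = 200/8 = 25.
Total output Q = 75, so price P = 400 - 2·75 = 250.

250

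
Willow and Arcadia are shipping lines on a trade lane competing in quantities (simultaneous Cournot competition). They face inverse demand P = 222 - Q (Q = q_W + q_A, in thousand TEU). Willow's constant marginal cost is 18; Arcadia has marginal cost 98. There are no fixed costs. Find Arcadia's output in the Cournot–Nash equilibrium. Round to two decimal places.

14.67

Willow's profit: π_W = (222 - Q)q_W - (18q_W). Setting ∂π_W/∂q_W = 0: 204 - 2q_W - (q_A) = 0.
Arcadia's first-order condition: 124 - 2q_A - (q_W) = 0.
So q_W = (204 - q_A)/2 and q_A = (124 - q_W)/2.
Substituting one into the other gives q_W = 284/3 and q_A = 44/3.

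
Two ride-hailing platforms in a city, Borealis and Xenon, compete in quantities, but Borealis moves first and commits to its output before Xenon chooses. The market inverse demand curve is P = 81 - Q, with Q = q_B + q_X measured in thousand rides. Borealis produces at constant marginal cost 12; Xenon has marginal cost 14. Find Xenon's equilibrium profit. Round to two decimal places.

248.06

The follower Xenon best-responds to any q_B: π_X = (81 - Q)q_X - 14q_X.
Setting the follower's marginal profit to zero, 67 - q_B - 2q_X = 0, i.e. q_X = (67 - q_B)/2.
The leader anticipates this reaction. Substituting into P = 81 - Q gives P = 95/2 - (1/2)q_B, so π_B = (95/2 - (1/2)q_B)q_B - 12q_B.
Leader FOC: 71/2 - q_B = 0, so q_B = 71/2.
Then q_X = (67 - 71/2)/2 = 63/4.
Price P = 81 - 205/4 = 119/4.
Xenon's profit: (119/4 - 14)·(63/4) = 248.0625.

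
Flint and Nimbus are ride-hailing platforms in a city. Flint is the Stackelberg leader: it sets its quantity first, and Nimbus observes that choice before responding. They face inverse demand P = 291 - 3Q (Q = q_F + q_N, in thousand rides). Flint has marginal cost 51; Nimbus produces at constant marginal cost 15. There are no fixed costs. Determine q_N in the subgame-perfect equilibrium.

Solve by backward induction. Given q_F, the follower Nimbus maximises π_N = (291 - 3q_F - 3q_N)q_N - 15q_N.
Follower FOC: 276 - 3q_F - 6q_N = 0, so q_N(q_F) = (276 - 3q_F)/6.
Flint substitutes q_N(q_F) into its own profit: π_F = q_F(291 - 3q_F - (276 - 3q_F)/2) - 51q_F = (153 - (3/2)q_F)q_F - 51q_F.
The leader's first-order condition 102 - 3q_F = 0 yields q_F = 34.
Then q_N = (276 - 3·34)/6 = 29.

29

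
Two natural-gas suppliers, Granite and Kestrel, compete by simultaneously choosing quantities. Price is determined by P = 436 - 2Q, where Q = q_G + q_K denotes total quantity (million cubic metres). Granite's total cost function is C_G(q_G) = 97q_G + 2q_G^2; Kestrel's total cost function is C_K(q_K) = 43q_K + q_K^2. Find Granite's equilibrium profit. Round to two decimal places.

Granite's profit: π_G = (436 - 2Q)q_G - (97q_G + 2q_G²). Setting ∂π_G/∂q_G = 0: 339 - 8q_G - 2(q_K) = 0.
Kestrel's profit: π_K = (436 - 2Q)q_K - (43q_K + q_K²). Setting ∂π_K/∂q_K = 0: 393 - 6q_K - 2(q_G) = 0.
Rearranging gives the reaction functions q_G = (339 - 2q_K)/8 and q_K = (393 - 2q_G)/6.
Substituting one into the other gives q_G = 312/11 and q_K = 1233/22.
Price P = 436 - 2·(1857/22) = 267.1818.
Granite's profit: 267.1818·(312/11) - 97·(312/11) - 2(312/11)² = 3217.9835.

3217.98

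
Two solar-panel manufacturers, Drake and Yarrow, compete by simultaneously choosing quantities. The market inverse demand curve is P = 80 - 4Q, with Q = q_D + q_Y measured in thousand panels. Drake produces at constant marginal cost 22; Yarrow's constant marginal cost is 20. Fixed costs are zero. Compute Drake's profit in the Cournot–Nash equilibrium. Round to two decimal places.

Drake's profit: π_D = (80 - 4Q)q_D - (22q_D). Setting ∂π_D/∂q_D = 0: 58 - 8q_D - 4(q_Y) = 0.
Yarrow's profit: π_Y = (80 - 4Q)q_Y - (20q_Y). Setting ∂π_Y/∂q_Y = 0: 60 - 8q_Y - 4(q_D) = 0.
Rearranging gives the reaction functions q_D = (58 - 4q_Y)/8 and q_Y = (60 - 4q_D)/8.
Solving the pair: q_D = 14/3, q_Y = 31/6.
Price P = 80 - 4·(59/6) = 122/3.
Drake's profit: (122/3 - 22)·(14/3) = 784/9.

87.11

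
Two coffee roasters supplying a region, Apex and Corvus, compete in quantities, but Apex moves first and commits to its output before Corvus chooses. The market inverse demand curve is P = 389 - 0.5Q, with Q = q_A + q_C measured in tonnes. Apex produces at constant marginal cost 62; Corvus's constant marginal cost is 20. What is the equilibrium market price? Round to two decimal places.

133.25

The follower Corvus best-responds to any q_A: π_C = (389 - 0.5Q)q_C - 20q_C.
Follower FOC: 369 - (1/2)q_A - q_C = 0, so q_C(q_A) = (369 - (1/2)q_A).
Apex substitutes q_C(q_A) into its own profit: π_A = q_A(389 - (1/2)q_A - (369 - (1/2)q_A)/2) - 62q_A = (409/2 - (1/4)q_A)q_A - 62q_A.
Leader FOC: 285/2 - (1/2)q_A = 0, so q_A = 285.
Then q_C = (369 - (1/2)·285) = 453/2.
Total output Q = 1023/2, so price P = 389 - (1/2)·(1023/2) = 533/4.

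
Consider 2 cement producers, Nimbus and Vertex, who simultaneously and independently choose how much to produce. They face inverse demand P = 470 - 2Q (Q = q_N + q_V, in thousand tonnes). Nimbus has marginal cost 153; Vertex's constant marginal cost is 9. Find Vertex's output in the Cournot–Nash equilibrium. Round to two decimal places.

Nimbus's profit: π_N = (470 - 2Q)q_N - (153q_N). Setting ∂π_N/∂q_N = 0: 317 - 4q_N - 2(q_V) = 0.
Vertex's first-order condition: 461 - 4q_V - 2(q_N) = 0.
Rearranging gives the reaction functions q_N = (317 - 2q_V)/4 and q_V = (461 - 2q_N)/4.
Solving the pair: q_N = 173/6, q_V = 605/6.

100.83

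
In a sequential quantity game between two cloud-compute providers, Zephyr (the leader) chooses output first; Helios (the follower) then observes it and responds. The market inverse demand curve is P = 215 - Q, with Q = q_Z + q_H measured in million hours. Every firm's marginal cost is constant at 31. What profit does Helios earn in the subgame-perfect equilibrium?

2116

The follower Helios best-responds to any q_Z: π_H = (215 - Q)q_H - 31q_H.
Setting the follower's marginal profit to zero, 184 - q_Z - 2q_H = 0, i.e. q_H = (184 - q_Z)/2.
The leader anticipates this reaction. Substituting into P = 215 - Q gives P = 123 - (1/2)q_Z, so π_Z = (123 - (1/2)q_Z)q_Z - 31q_Z.
The leader's first-order condition 92 - q_Z = 0 yields q_Z = 92.
Then q_H = (184 - 92)/2 = 46.
Price P = 215 - 138 = 77.
Helios's profit: (77 - 31)·46 = 2116.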